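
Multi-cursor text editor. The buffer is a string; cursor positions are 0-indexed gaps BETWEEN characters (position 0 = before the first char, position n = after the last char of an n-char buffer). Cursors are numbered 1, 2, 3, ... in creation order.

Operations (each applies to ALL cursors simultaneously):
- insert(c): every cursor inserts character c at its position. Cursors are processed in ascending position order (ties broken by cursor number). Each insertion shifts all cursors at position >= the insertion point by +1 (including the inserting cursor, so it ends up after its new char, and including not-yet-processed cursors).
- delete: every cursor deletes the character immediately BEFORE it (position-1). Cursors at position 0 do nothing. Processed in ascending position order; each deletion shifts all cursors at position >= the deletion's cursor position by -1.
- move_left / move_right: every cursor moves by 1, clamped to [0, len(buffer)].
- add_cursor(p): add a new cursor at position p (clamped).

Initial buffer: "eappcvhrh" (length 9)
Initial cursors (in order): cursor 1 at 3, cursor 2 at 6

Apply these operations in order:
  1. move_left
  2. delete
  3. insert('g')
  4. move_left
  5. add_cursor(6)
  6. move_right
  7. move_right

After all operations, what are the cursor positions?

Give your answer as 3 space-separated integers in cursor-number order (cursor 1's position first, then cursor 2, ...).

After op 1 (move_left): buffer="eappcvhrh" (len 9), cursors c1@2 c2@5, authorship .........
After op 2 (delete): buffer="eppvhrh" (len 7), cursors c1@1 c2@3, authorship .......
After op 3 (insert('g')): buffer="egppgvhrh" (len 9), cursors c1@2 c2@5, authorship .1..2....
After op 4 (move_left): buffer="egppgvhrh" (len 9), cursors c1@1 c2@4, authorship .1..2....
After op 5 (add_cursor(6)): buffer="egppgvhrh" (len 9), cursors c1@1 c2@4 c3@6, authorship .1..2....
After op 6 (move_right): buffer="egppgvhrh" (len 9), cursors c1@2 c2@5 c3@7, authorship .1..2....
After op 7 (move_right): buffer="egppgvhrh" (len 9), cursors c1@3 c2@6 c3@8, authorship .1..2....

Answer: 3 6 8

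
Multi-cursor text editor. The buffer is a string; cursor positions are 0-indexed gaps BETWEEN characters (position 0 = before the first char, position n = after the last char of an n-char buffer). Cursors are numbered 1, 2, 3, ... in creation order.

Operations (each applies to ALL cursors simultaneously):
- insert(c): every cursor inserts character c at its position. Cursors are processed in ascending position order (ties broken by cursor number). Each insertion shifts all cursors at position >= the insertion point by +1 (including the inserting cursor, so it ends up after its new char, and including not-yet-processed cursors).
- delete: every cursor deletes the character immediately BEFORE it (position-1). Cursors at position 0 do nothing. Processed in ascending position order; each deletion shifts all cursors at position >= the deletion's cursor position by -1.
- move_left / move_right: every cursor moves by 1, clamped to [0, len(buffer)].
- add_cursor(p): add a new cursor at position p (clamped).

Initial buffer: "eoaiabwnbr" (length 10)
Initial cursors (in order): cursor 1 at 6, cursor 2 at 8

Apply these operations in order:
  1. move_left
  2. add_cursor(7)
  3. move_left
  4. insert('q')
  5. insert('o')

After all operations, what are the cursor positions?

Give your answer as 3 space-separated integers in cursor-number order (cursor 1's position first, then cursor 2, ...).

Answer: 6 12 12

Derivation:
After op 1 (move_left): buffer="eoaiabwnbr" (len 10), cursors c1@5 c2@7, authorship ..........
After op 2 (add_cursor(7)): buffer="eoaiabwnbr" (len 10), cursors c1@5 c2@7 c3@7, authorship ..........
After op 3 (move_left): buffer="eoaiabwnbr" (len 10), cursors c1@4 c2@6 c3@6, authorship ..........
After op 4 (insert('q')): buffer="eoaiqabqqwnbr" (len 13), cursors c1@5 c2@9 c3@9, authorship ....1..23....
After op 5 (insert('o')): buffer="eoaiqoabqqoownbr" (len 16), cursors c1@6 c2@12 c3@12, authorship ....11..2323....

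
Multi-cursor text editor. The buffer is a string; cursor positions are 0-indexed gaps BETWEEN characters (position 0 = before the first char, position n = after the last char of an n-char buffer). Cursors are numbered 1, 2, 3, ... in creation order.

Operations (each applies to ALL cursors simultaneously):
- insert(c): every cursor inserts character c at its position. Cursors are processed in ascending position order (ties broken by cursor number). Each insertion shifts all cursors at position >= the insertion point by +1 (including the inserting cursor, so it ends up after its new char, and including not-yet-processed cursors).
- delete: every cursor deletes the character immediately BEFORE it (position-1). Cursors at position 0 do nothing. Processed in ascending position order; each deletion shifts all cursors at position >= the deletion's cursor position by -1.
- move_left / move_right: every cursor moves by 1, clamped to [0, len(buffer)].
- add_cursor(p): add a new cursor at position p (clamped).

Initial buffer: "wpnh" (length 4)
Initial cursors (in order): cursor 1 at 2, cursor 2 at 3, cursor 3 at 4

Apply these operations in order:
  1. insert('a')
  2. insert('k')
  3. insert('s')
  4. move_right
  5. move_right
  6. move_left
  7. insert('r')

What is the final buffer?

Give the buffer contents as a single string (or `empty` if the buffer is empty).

Answer: wpaksnrakshrakrs

Derivation:
After op 1 (insert('a')): buffer="wpanaha" (len 7), cursors c1@3 c2@5 c3@7, authorship ..1.2.3
After op 2 (insert('k')): buffer="wpaknakhak" (len 10), cursors c1@4 c2@7 c3@10, authorship ..11.22.33
After op 3 (insert('s')): buffer="wpaksnakshaks" (len 13), cursors c1@5 c2@9 c3@13, authorship ..111.222.333
After op 4 (move_right): buffer="wpaksnakshaks" (len 13), cursors c1@6 c2@10 c3@13, authorship ..111.222.333
After op 5 (move_right): buffer="wpaksnakshaks" (len 13), cursors c1@7 c2@11 c3@13, authorship ..111.222.333
After op 6 (move_left): buffer="wpaksnakshaks" (len 13), cursors c1@6 c2@10 c3@12, authorship ..111.222.333
After op 7 (insert('r')): buffer="wpaksnrakshrakrs" (len 16), cursors c1@7 c2@12 c3@15, authorship ..111.1222.23333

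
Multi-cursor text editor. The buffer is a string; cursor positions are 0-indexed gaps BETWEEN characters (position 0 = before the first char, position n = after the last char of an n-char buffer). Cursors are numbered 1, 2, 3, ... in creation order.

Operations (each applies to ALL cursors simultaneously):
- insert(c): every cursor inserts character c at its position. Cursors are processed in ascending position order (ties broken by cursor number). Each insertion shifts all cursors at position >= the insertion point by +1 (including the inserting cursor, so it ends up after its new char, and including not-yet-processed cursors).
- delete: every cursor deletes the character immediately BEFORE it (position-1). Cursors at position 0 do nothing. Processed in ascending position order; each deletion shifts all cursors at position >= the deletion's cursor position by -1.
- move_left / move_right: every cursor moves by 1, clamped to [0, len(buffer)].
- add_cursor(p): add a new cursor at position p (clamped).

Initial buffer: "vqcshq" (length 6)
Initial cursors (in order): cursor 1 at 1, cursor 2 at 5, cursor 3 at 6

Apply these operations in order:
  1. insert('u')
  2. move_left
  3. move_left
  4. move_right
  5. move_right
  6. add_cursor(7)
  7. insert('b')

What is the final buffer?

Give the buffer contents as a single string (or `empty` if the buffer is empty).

After op 1 (insert('u')): buffer="vuqcshuqu" (len 9), cursors c1@2 c2@7 c3@9, authorship .1....2.3
After op 2 (move_left): buffer="vuqcshuqu" (len 9), cursors c1@1 c2@6 c3@8, authorship .1....2.3
After op 3 (move_left): buffer="vuqcshuqu" (len 9), cursors c1@0 c2@5 c3@7, authorship .1....2.3
After op 4 (move_right): buffer="vuqcshuqu" (len 9), cursors c1@1 c2@6 c3@8, authorship .1....2.3
After op 5 (move_right): buffer="vuqcshuqu" (len 9), cursors c1@2 c2@7 c3@9, authorship .1....2.3
After op 6 (add_cursor(7)): buffer="vuqcshuqu" (len 9), cursors c1@2 c2@7 c4@7 c3@9, authorship .1....2.3
After op 7 (insert('b')): buffer="vubqcshubbqub" (len 13), cursors c1@3 c2@10 c4@10 c3@13, authorship .11....224.33

Answer: vubqcshubbqub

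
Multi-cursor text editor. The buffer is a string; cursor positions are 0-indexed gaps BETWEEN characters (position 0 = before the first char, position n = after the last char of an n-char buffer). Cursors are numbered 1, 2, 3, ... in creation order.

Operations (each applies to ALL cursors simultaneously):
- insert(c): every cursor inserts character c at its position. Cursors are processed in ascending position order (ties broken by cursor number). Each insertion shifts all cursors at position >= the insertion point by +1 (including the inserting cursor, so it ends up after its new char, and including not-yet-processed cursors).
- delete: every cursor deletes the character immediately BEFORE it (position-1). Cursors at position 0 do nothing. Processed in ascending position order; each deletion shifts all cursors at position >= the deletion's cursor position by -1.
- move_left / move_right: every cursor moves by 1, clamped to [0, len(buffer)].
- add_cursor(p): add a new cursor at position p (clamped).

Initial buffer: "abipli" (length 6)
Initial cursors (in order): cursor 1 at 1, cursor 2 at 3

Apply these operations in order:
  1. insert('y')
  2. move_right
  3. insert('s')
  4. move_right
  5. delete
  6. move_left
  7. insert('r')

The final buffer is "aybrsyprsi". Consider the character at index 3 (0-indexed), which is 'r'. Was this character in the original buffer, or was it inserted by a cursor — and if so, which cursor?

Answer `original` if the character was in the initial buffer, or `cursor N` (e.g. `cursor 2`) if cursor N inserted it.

Answer: cursor 1

Derivation:
After op 1 (insert('y')): buffer="aybiypli" (len 8), cursors c1@2 c2@5, authorship .1..2...
After op 2 (move_right): buffer="aybiypli" (len 8), cursors c1@3 c2@6, authorship .1..2...
After op 3 (insert('s')): buffer="aybsiypsli" (len 10), cursors c1@4 c2@8, authorship .1.1.2.2..
After op 4 (move_right): buffer="aybsiypsli" (len 10), cursors c1@5 c2@9, authorship .1.1.2.2..
After op 5 (delete): buffer="aybsypsi" (len 8), cursors c1@4 c2@7, authorship .1.12.2.
After op 6 (move_left): buffer="aybsypsi" (len 8), cursors c1@3 c2@6, authorship .1.12.2.
After op 7 (insert('r')): buffer="aybrsyprsi" (len 10), cursors c1@4 c2@8, authorship .1.112.22.
Authorship (.=original, N=cursor N): . 1 . 1 1 2 . 2 2 .
Index 3: author = 1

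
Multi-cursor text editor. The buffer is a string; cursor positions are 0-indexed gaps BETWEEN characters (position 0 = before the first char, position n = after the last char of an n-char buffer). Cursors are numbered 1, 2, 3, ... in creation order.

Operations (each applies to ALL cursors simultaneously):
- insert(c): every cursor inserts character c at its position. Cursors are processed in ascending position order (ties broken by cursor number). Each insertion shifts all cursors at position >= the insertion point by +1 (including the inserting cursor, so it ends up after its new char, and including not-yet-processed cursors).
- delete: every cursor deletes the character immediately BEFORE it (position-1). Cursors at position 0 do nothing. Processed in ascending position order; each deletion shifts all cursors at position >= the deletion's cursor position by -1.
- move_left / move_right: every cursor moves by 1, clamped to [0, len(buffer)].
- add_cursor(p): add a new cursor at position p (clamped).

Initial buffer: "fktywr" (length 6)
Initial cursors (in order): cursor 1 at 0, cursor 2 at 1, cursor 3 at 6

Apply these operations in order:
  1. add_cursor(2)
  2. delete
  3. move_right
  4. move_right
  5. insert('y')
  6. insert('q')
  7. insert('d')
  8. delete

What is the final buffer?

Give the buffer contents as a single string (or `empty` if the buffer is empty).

After op 1 (add_cursor(2)): buffer="fktywr" (len 6), cursors c1@0 c2@1 c4@2 c3@6, authorship ......
After op 2 (delete): buffer="tyw" (len 3), cursors c1@0 c2@0 c4@0 c3@3, authorship ...
After op 3 (move_right): buffer="tyw" (len 3), cursors c1@1 c2@1 c4@1 c3@3, authorship ...
After op 4 (move_right): buffer="tyw" (len 3), cursors c1@2 c2@2 c4@2 c3@3, authorship ...
After op 5 (insert('y')): buffer="tyyyywy" (len 7), cursors c1@5 c2@5 c4@5 c3@7, authorship ..124.3
After op 6 (insert('q')): buffer="tyyyyqqqwyq" (len 11), cursors c1@8 c2@8 c4@8 c3@11, authorship ..124124.33
After op 7 (insert('d')): buffer="tyyyyqqqdddwyqd" (len 15), cursors c1@11 c2@11 c4@11 c3@15, authorship ..124124124.333
After op 8 (delete): buffer="tyyyyqqqwyq" (len 11), cursors c1@8 c2@8 c4@8 c3@11, authorship ..124124.33

Answer: tyyyyqqqwyq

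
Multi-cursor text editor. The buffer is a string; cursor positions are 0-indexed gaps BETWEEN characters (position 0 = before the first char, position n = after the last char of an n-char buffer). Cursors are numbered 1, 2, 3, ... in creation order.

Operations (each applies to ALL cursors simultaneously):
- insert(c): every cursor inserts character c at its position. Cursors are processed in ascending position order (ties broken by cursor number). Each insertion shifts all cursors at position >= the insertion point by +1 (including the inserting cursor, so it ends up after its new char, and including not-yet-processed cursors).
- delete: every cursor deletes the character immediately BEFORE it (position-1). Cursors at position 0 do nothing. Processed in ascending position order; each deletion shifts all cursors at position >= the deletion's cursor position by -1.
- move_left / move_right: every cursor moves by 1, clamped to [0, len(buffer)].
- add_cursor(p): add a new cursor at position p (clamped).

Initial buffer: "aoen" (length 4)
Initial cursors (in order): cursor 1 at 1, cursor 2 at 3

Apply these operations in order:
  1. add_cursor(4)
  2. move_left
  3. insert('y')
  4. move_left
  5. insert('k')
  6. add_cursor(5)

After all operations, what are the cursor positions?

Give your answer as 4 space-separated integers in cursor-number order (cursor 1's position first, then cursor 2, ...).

Answer: 1 5 8 5

Derivation:
After op 1 (add_cursor(4)): buffer="aoen" (len 4), cursors c1@1 c2@3 c3@4, authorship ....
After op 2 (move_left): buffer="aoen" (len 4), cursors c1@0 c2@2 c3@3, authorship ....
After op 3 (insert('y')): buffer="yaoyeyn" (len 7), cursors c1@1 c2@4 c3@6, authorship 1..2.3.
After op 4 (move_left): buffer="yaoyeyn" (len 7), cursors c1@0 c2@3 c3@5, authorship 1..2.3.
After op 5 (insert('k')): buffer="kyaokyekyn" (len 10), cursors c1@1 c2@5 c3@8, authorship 11..22.33.
After op 6 (add_cursor(5)): buffer="kyaokyekyn" (len 10), cursors c1@1 c2@5 c4@5 c3@8, authorship 11..22.33.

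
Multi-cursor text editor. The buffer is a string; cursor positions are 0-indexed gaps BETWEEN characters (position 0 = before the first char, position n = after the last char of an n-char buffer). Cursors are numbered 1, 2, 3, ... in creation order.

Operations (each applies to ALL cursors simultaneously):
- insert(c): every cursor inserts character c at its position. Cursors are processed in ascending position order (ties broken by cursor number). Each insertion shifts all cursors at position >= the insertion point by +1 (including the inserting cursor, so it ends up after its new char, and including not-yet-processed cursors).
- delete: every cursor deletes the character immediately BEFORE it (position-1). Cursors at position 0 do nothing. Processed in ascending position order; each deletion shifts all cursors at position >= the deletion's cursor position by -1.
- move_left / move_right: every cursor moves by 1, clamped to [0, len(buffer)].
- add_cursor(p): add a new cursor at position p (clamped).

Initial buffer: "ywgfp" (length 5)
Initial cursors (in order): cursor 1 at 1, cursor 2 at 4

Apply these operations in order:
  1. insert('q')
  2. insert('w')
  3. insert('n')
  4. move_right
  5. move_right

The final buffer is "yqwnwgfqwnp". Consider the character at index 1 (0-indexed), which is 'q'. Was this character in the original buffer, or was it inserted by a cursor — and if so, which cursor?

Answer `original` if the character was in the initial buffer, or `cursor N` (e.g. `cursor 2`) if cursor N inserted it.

After op 1 (insert('q')): buffer="yqwgfqp" (len 7), cursors c1@2 c2@6, authorship .1...2.
After op 2 (insert('w')): buffer="yqwwgfqwp" (len 9), cursors c1@3 c2@8, authorship .11...22.
After op 3 (insert('n')): buffer="yqwnwgfqwnp" (len 11), cursors c1@4 c2@10, authorship .111...222.
After op 4 (move_right): buffer="yqwnwgfqwnp" (len 11), cursors c1@5 c2@11, authorship .111...222.
After op 5 (move_right): buffer="yqwnwgfqwnp" (len 11), cursors c1@6 c2@11, authorship .111...222.
Authorship (.=original, N=cursor N): . 1 1 1 . . . 2 2 2 .
Index 1: author = 1

Answer: cursor 1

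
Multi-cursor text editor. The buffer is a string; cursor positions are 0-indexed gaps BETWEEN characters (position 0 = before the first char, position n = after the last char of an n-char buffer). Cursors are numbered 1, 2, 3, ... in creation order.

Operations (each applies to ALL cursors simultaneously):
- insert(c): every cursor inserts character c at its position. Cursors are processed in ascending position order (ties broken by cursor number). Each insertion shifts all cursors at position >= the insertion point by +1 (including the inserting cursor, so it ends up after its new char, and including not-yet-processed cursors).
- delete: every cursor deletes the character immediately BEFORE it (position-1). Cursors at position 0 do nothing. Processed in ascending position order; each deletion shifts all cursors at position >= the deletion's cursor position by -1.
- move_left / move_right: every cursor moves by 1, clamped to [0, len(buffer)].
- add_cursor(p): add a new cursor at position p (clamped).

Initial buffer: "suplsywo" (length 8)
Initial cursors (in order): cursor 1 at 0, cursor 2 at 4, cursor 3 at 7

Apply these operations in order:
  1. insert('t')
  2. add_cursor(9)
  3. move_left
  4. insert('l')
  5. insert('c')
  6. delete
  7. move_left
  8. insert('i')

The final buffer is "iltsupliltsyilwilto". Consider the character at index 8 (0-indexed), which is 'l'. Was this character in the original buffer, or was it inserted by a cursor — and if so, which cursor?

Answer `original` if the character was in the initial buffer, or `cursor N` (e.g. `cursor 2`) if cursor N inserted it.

Answer: cursor 2

Derivation:
After op 1 (insert('t')): buffer="tsupltsywto" (len 11), cursors c1@1 c2@6 c3@10, authorship 1....2...3.
After op 2 (add_cursor(9)): buffer="tsupltsywto" (len 11), cursors c1@1 c2@6 c4@9 c3@10, authorship 1....2...3.
After op 3 (move_left): buffer="tsupltsywto" (len 11), cursors c1@0 c2@5 c4@8 c3@9, authorship 1....2...3.
After op 4 (insert('l')): buffer="ltsuplltsylwlto" (len 15), cursors c1@1 c2@7 c4@11 c3@13, authorship 11....22..4.33.
After op 5 (insert('c')): buffer="lctsupllctsylcwlcto" (len 19), cursors c1@2 c2@9 c4@14 c3@17, authorship 111....222..44.333.
After op 6 (delete): buffer="ltsuplltsylwlto" (len 15), cursors c1@1 c2@7 c4@11 c3@13, authorship 11....22..4.33.
After op 7 (move_left): buffer="ltsuplltsylwlto" (len 15), cursors c1@0 c2@6 c4@10 c3@12, authorship 11....22..4.33.
After op 8 (insert('i')): buffer="iltsupliltsyilwilto" (len 19), cursors c1@1 c2@8 c4@13 c3@16, authorship 111....222..44.333.
Authorship (.=original, N=cursor N): 1 1 1 . . . . 2 2 2 . . 4 4 . 3 3 3 .
Index 8: author = 2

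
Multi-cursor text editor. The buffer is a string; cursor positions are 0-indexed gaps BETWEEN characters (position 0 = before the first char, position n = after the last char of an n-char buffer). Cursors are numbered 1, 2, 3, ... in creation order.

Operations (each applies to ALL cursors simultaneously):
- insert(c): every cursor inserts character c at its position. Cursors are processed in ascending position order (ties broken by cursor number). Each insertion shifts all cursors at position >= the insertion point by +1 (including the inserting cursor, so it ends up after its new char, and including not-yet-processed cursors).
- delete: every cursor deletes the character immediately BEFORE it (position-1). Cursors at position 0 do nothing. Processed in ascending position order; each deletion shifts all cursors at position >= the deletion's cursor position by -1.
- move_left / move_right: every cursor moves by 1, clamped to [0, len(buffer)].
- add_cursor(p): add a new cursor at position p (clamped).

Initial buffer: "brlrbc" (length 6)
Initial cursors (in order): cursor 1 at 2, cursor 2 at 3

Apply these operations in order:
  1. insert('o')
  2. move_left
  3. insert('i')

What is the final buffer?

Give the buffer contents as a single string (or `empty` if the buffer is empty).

After op 1 (insert('o')): buffer="brolorbc" (len 8), cursors c1@3 c2@5, authorship ..1.2...
After op 2 (move_left): buffer="brolorbc" (len 8), cursors c1@2 c2@4, authorship ..1.2...
After op 3 (insert('i')): buffer="brioliorbc" (len 10), cursors c1@3 c2@6, authorship ..11.22...

Answer: brioliorbc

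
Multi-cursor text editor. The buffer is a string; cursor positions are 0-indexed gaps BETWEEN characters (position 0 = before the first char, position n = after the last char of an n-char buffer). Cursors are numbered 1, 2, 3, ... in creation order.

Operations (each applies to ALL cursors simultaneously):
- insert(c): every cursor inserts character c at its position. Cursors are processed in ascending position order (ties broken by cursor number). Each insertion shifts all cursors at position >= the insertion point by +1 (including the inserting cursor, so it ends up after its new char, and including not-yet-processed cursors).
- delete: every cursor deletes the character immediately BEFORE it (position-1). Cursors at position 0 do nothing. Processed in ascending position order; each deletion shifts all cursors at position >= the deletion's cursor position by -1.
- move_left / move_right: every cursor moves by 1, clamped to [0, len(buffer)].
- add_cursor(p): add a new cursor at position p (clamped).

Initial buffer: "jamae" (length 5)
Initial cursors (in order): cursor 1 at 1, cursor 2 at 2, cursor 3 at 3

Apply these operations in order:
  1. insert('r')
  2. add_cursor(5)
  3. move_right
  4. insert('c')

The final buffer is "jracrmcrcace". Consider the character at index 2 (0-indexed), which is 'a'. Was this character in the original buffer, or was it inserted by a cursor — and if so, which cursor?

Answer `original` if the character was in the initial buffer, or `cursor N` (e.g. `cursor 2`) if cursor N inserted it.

After op 1 (insert('r')): buffer="jrarmrae" (len 8), cursors c1@2 c2@4 c3@6, authorship .1.2.3..
After op 2 (add_cursor(5)): buffer="jrarmrae" (len 8), cursors c1@2 c2@4 c4@5 c3@6, authorship .1.2.3..
After op 3 (move_right): buffer="jrarmrae" (len 8), cursors c1@3 c2@5 c4@6 c3@7, authorship .1.2.3..
After op 4 (insert('c')): buffer="jracrmcrcace" (len 12), cursors c1@4 c2@7 c4@9 c3@11, authorship .1.12.234.3.
Authorship (.=original, N=cursor N): . 1 . 1 2 . 2 3 4 . 3 .
Index 2: author = original

Answer: original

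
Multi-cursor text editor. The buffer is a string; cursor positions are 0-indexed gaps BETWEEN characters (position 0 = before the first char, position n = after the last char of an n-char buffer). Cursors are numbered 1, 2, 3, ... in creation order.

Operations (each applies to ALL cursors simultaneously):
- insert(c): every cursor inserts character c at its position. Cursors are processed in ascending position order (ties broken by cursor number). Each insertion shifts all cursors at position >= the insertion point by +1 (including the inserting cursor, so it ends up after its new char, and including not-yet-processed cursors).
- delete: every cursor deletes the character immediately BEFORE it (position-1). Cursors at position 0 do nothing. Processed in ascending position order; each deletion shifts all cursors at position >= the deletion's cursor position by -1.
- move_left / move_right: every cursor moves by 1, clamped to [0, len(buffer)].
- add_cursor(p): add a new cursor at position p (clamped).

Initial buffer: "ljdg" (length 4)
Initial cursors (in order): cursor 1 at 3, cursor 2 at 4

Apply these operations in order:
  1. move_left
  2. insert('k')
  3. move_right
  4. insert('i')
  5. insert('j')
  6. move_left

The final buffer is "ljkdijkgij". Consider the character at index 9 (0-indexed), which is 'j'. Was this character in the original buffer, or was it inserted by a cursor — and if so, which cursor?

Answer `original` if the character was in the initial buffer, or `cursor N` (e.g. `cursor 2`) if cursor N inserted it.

After op 1 (move_left): buffer="ljdg" (len 4), cursors c1@2 c2@3, authorship ....
After op 2 (insert('k')): buffer="ljkdkg" (len 6), cursors c1@3 c2@5, authorship ..1.2.
After op 3 (move_right): buffer="ljkdkg" (len 6), cursors c1@4 c2@6, authorship ..1.2.
After op 4 (insert('i')): buffer="ljkdikgi" (len 8), cursors c1@5 c2@8, authorship ..1.12.2
After op 5 (insert('j')): buffer="ljkdijkgij" (len 10), cursors c1@6 c2@10, authorship ..1.112.22
After op 6 (move_left): buffer="ljkdijkgij" (len 10), cursors c1@5 c2@9, authorship ..1.112.22
Authorship (.=original, N=cursor N): . . 1 . 1 1 2 . 2 2
Index 9: author = 2

Answer: cursor 2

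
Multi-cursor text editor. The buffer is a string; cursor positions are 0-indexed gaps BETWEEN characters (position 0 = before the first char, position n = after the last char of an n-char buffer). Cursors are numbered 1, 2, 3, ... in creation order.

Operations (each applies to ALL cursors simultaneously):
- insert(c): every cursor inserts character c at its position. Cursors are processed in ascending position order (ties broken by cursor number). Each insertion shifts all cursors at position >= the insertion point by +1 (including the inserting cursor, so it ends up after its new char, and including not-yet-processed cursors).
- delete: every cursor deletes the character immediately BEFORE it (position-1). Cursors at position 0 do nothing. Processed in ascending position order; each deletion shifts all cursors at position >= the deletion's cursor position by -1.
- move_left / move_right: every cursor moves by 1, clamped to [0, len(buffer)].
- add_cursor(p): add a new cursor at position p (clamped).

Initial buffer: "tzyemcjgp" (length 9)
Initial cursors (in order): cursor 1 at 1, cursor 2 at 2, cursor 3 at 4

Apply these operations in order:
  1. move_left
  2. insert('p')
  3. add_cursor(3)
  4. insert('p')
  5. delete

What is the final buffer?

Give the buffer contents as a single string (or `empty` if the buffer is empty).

Answer: ptpzypemcjgp

Derivation:
After op 1 (move_left): buffer="tzyemcjgp" (len 9), cursors c1@0 c2@1 c3@3, authorship .........
After op 2 (insert('p')): buffer="ptpzypemcjgp" (len 12), cursors c1@1 c2@3 c3@6, authorship 1.2..3......
After op 3 (add_cursor(3)): buffer="ptpzypemcjgp" (len 12), cursors c1@1 c2@3 c4@3 c3@6, authorship 1.2..3......
After op 4 (insert('p')): buffer="pptpppzyppemcjgp" (len 16), cursors c1@2 c2@6 c4@6 c3@10, authorship 11.224..33......
After op 5 (delete): buffer="ptpzypemcjgp" (len 12), cursors c1@1 c2@3 c4@3 c3@6, authorship 1.2..3......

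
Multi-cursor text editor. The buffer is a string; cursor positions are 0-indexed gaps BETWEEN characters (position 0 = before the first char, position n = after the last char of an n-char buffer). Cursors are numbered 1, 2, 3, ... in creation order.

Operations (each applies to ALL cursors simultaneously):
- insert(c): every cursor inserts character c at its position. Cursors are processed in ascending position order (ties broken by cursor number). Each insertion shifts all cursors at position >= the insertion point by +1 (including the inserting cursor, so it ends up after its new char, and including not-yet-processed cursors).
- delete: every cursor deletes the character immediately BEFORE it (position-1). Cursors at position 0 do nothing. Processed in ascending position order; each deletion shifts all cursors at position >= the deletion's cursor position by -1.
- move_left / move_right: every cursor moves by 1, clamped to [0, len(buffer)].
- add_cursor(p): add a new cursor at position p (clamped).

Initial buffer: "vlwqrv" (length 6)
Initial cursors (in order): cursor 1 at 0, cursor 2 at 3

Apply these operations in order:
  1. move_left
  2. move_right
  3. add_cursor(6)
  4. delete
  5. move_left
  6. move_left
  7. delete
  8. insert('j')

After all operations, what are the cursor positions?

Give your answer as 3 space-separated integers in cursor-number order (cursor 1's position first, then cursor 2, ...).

Answer: 3 3 3

Derivation:
After op 1 (move_left): buffer="vlwqrv" (len 6), cursors c1@0 c2@2, authorship ......
After op 2 (move_right): buffer="vlwqrv" (len 6), cursors c1@1 c2@3, authorship ......
After op 3 (add_cursor(6)): buffer="vlwqrv" (len 6), cursors c1@1 c2@3 c3@6, authorship ......
After op 4 (delete): buffer="lqr" (len 3), cursors c1@0 c2@1 c3@3, authorship ...
After op 5 (move_left): buffer="lqr" (len 3), cursors c1@0 c2@0 c3@2, authorship ...
After op 6 (move_left): buffer="lqr" (len 3), cursors c1@0 c2@0 c3@1, authorship ...
After op 7 (delete): buffer="qr" (len 2), cursors c1@0 c2@0 c3@0, authorship ..
After op 8 (insert('j')): buffer="jjjqr" (len 5), cursors c1@3 c2@3 c3@3, authorship 123..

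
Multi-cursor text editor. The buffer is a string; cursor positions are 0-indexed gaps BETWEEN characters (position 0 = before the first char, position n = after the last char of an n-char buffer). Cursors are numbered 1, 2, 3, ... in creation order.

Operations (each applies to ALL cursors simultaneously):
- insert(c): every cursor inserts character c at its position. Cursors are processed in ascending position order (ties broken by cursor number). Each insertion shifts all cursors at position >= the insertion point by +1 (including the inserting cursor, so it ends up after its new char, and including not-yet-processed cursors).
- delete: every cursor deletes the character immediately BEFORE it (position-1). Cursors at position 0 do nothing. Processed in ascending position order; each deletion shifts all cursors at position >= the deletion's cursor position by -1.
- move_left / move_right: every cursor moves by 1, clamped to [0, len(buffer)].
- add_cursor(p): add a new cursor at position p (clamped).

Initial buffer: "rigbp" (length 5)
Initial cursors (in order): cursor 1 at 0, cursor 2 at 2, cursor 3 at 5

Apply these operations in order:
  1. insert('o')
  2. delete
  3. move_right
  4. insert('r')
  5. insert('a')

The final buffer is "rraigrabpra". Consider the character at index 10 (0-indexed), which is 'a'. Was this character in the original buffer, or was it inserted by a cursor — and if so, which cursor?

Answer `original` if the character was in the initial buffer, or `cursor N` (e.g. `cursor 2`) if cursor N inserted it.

Answer: cursor 3

Derivation:
After op 1 (insert('o')): buffer="oriogbpo" (len 8), cursors c1@1 c2@4 c3@8, authorship 1..2...3
After op 2 (delete): buffer="rigbp" (len 5), cursors c1@0 c2@2 c3@5, authorship .....
After op 3 (move_right): buffer="rigbp" (len 5), cursors c1@1 c2@3 c3@5, authorship .....
After op 4 (insert('r')): buffer="rrigrbpr" (len 8), cursors c1@2 c2@5 c3@8, authorship .1..2..3
After op 5 (insert('a')): buffer="rraigrabpra" (len 11), cursors c1@3 c2@7 c3@11, authorship .11..22..33
Authorship (.=original, N=cursor N): . 1 1 . . 2 2 . . 3 3
Index 10: author = 3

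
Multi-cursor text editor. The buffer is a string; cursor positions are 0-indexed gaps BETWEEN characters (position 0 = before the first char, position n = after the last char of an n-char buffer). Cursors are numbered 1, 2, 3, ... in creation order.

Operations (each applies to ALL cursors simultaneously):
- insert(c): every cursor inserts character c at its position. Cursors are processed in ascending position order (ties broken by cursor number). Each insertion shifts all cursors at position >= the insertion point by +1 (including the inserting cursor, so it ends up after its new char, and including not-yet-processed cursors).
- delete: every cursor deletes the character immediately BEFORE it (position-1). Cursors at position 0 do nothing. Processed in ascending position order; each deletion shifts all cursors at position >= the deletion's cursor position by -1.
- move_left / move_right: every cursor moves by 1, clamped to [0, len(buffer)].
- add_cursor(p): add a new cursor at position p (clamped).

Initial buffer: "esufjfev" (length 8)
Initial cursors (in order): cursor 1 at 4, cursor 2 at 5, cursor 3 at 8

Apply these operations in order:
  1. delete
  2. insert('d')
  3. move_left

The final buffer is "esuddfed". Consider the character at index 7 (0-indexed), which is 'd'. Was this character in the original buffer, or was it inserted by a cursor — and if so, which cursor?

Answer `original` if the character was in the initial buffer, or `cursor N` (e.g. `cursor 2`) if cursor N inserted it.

Answer: cursor 3

Derivation:
After op 1 (delete): buffer="esufe" (len 5), cursors c1@3 c2@3 c3@5, authorship .....
After op 2 (insert('d')): buffer="esuddfed" (len 8), cursors c1@5 c2@5 c3@8, authorship ...12..3
After op 3 (move_left): buffer="esuddfed" (len 8), cursors c1@4 c2@4 c3@7, authorship ...12..3
Authorship (.=original, N=cursor N): . . . 1 2 . . 3
Index 7: author = 3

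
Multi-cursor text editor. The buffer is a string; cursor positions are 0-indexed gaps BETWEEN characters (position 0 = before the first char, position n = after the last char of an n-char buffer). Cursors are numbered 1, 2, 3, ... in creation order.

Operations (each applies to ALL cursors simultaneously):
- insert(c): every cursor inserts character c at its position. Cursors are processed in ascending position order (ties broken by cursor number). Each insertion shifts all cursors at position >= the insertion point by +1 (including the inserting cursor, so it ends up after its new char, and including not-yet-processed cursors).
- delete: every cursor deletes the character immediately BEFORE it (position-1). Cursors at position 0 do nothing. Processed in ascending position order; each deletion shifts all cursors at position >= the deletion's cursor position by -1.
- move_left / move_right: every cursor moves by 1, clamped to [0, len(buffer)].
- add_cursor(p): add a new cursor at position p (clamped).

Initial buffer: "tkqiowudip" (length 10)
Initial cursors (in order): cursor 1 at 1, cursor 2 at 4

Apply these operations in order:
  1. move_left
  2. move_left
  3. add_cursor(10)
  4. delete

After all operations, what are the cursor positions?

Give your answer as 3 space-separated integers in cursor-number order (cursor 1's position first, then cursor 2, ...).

After op 1 (move_left): buffer="tkqiowudip" (len 10), cursors c1@0 c2@3, authorship ..........
After op 2 (move_left): buffer="tkqiowudip" (len 10), cursors c1@0 c2@2, authorship ..........
After op 3 (add_cursor(10)): buffer="tkqiowudip" (len 10), cursors c1@0 c2@2 c3@10, authorship ..........
After op 4 (delete): buffer="tqiowudi" (len 8), cursors c1@0 c2@1 c3@8, authorship ........

Answer: 0 1 8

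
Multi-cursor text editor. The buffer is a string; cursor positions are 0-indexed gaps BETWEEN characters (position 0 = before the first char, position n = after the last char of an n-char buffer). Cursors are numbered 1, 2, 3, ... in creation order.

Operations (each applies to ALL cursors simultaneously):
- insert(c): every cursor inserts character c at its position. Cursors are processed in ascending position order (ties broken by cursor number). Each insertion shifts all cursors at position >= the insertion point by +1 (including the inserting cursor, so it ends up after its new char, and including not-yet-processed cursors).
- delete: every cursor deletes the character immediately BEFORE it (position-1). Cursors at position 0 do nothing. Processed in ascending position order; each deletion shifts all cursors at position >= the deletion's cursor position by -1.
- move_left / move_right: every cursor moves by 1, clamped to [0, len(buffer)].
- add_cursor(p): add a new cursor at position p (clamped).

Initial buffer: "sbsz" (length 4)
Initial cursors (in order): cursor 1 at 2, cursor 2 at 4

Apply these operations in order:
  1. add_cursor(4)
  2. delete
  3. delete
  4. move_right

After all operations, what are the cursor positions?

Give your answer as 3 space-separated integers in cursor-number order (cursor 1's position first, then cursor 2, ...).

After op 1 (add_cursor(4)): buffer="sbsz" (len 4), cursors c1@2 c2@4 c3@4, authorship ....
After op 2 (delete): buffer="s" (len 1), cursors c1@1 c2@1 c3@1, authorship .
After op 3 (delete): buffer="" (len 0), cursors c1@0 c2@0 c3@0, authorship 
After op 4 (move_right): buffer="" (len 0), cursors c1@0 c2@0 c3@0, authorship 

Answer: 0 0 0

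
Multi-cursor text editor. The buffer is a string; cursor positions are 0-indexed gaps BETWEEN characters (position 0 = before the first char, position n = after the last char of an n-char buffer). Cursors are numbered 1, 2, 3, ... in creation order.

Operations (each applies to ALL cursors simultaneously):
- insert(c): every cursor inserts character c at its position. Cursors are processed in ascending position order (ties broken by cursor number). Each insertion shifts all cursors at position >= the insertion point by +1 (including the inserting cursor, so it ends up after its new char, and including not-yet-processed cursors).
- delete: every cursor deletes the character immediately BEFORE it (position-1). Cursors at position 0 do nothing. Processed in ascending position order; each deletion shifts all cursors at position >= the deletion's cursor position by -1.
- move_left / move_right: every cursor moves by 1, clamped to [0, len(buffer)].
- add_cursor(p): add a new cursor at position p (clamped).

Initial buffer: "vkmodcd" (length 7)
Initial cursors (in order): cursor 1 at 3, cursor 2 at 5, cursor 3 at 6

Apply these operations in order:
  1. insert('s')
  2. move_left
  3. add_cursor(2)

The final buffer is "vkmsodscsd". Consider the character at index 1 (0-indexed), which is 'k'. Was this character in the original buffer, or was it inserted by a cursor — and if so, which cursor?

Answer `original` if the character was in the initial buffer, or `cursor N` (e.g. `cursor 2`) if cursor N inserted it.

After op 1 (insert('s')): buffer="vkmsodscsd" (len 10), cursors c1@4 c2@7 c3@9, authorship ...1..2.3.
After op 2 (move_left): buffer="vkmsodscsd" (len 10), cursors c1@3 c2@6 c3@8, authorship ...1..2.3.
After op 3 (add_cursor(2)): buffer="vkmsodscsd" (len 10), cursors c4@2 c1@3 c2@6 c3@8, authorship ...1..2.3.
Authorship (.=original, N=cursor N): . . . 1 . . 2 . 3 .
Index 1: author = original

Answer: original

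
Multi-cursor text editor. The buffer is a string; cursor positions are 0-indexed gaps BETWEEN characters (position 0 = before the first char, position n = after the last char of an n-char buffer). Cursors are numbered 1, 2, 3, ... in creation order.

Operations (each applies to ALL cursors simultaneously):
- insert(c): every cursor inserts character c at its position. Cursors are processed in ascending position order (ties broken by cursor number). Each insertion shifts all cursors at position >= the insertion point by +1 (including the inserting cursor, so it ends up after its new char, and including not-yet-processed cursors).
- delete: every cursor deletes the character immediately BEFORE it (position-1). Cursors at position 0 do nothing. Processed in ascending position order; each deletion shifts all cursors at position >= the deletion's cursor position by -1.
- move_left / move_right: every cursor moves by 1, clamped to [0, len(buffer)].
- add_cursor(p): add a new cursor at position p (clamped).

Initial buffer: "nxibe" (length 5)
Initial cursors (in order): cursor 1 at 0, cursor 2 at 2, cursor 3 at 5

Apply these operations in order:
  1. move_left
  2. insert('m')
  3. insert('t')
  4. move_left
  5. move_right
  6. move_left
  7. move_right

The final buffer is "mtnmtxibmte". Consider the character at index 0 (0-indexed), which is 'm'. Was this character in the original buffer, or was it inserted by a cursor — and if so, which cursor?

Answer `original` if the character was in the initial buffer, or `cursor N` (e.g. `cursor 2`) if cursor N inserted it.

After op 1 (move_left): buffer="nxibe" (len 5), cursors c1@0 c2@1 c3@4, authorship .....
After op 2 (insert('m')): buffer="mnmxibme" (len 8), cursors c1@1 c2@3 c3@7, authorship 1.2...3.
After op 3 (insert('t')): buffer="mtnmtxibmte" (len 11), cursors c1@2 c2@5 c3@10, authorship 11.22...33.
After op 4 (move_left): buffer="mtnmtxibmte" (len 11), cursors c1@1 c2@4 c3@9, authorship 11.22...33.
After op 5 (move_right): buffer="mtnmtxibmte" (len 11), cursors c1@2 c2@5 c3@10, authorship 11.22...33.
After op 6 (move_left): buffer="mtnmtxibmte" (len 11), cursors c1@1 c2@4 c3@9, authorship 11.22...33.
After op 7 (move_right): buffer="mtnmtxibmte" (len 11), cursors c1@2 c2@5 c3@10, authorship 11.22...33.
Authorship (.=original, N=cursor N): 1 1 . 2 2 . . . 3 3 .
Index 0: author = 1

Answer: cursor 1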